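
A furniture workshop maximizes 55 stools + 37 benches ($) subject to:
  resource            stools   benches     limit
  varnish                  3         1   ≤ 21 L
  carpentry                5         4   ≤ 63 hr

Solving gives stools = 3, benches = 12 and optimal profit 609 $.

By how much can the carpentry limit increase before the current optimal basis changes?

21

Binding constraints: varnish, carpentry. The basis is B = [[3,1],[5,4]] with det 7.
Per unit increase in carpentry, x* moves by d = (-0.1429, 0.4286).
The basis stays optimal until stools reaches 0; allowable increase = 21 hr.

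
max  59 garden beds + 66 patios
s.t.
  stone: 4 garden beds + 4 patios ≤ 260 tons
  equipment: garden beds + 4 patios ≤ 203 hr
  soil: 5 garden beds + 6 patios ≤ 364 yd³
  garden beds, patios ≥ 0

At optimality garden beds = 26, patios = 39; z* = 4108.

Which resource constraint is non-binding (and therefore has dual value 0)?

stone: 260/260 (binding)
equipment: 182/203 (slack 21)
soil: 364/364 (binding)
By complementary slackness, a constraint with positive slack has shadow price 0 → equipment.

equipment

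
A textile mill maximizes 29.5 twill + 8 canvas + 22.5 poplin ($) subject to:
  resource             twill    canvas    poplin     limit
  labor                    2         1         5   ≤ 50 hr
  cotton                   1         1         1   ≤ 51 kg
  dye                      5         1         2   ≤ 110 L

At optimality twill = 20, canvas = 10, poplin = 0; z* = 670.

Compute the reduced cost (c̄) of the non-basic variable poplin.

-4

At the optimum: labor uses 50 of 50 (binding); cotton uses 30 of 51 (slack = 21); dye uses 110 of 110 (binding).
By complementary slackness, y = 0 for the non-binding constraint.
The binding rows give the dual system: 2·y_labor + 5·y_dye = 29.5 and 1·y_labor + 1·y_dye = 8.
Solving: y_labor = 3.5, y_dye = 4.5.
Reduced cost of poplin: c₃ − yᵀa₃ = 22.5 − (3.5·5 + 4.5·2) = 22.5 − 26.5 = -4.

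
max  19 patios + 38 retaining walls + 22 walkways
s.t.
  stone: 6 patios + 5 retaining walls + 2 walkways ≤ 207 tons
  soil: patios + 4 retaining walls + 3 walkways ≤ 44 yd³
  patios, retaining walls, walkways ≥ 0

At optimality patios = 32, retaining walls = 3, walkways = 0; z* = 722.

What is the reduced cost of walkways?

Check each constraint at x*: stone 207/207 (tight); soil 44/44 (tight).
Dual feasibility on the basic columns requires 6·y_stone + 1·y_soil = 19, 5·y_stone + 4·y_soil = 38.
→ y_stone = 2 and y_soil = 7.
Reduced cost of walkways: c₃ − yᵀa₃ = 22 − (2·2 + 7·3) = 22 − 25 = -3.

-3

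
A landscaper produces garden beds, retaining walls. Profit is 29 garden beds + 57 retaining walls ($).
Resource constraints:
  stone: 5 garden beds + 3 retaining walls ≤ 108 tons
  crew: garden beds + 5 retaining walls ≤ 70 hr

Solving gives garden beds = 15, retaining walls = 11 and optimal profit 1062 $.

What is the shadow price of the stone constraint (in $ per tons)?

4

Check each constraint at x*: stone 108/108 (tight); crew 70/70 (tight).
The binding rows give the dual system: 5·y_stone + 1·y_crew = 29 and 3·y_stone + 5·y_crew = 57.
→ y_stone = 4 and y_crew = 9.
Shadow price of stone = 4.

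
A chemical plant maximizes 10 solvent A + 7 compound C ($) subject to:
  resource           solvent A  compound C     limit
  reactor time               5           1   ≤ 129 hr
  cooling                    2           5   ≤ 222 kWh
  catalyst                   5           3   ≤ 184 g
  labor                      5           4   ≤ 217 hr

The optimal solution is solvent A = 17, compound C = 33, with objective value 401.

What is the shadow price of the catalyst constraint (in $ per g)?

1

Binding: catalyst and labor. Non-binding: reactor time (11 unused), cooling (23 unused).
Slack constraints have shadow price 0 (complementary slackness).
The binding rows give the dual system: 5·y_catalyst + 5·y_labor = 10 and 3·y_catalyst + 4·y_labor = 7.
Solving: y_catalyst = 1, y_labor = 1.
Shadow price of catalyst = 1.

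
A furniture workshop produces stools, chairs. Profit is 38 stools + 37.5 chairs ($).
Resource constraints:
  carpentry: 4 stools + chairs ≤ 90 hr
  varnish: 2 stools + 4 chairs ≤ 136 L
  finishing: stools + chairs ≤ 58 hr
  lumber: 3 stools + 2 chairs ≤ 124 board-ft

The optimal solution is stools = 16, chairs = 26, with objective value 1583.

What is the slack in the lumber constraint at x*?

24

lumber used = 3·16 + 2·26 = 100; slack = 124 − 100 = 24.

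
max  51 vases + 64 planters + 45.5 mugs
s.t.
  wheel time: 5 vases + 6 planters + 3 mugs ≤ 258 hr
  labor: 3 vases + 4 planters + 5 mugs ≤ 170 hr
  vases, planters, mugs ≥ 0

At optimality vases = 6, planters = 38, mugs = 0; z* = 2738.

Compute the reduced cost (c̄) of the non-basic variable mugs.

Check each constraint at x*: wheel time 258/258 (tight); labor 170/170 (tight).
Dual feasibility on the basic columns requires 5·y_wheel time + 3·y_labor = 51, 6·y_wheel time + 4·y_labor = 64.
This yields shadow prices y_wheel time = 6, y_labor = 7.
Reduced cost of mugs: c₃ − yᵀa₃ = 45.5 − (6·3 + 7·5) = 45.5 − 53 = -7.5.

-7.5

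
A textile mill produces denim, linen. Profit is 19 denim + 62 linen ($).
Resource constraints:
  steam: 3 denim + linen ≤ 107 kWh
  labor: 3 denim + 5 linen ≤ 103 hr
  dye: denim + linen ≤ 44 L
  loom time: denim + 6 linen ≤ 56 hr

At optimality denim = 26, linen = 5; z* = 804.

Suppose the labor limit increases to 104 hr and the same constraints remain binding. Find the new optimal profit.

808

Check each constraint at x*: steam 83/107 (slack 24); labor 103/103 (tight); dye 31/44 (slack 13); loom time 56/56 (tight).
Slack constraints have shadow price 0 (complementary slackness).
Dual feasibility on the basic columns requires 3·y_labor + 1·y_loom time = 19, 5·y_labor + 6·y_loom time = 62.
→ y_labor = 4 and y_loom time = 7.
Δz = y_labor·Δb = 4 × (1) = 4, so new z* = 804 + 4 = 808.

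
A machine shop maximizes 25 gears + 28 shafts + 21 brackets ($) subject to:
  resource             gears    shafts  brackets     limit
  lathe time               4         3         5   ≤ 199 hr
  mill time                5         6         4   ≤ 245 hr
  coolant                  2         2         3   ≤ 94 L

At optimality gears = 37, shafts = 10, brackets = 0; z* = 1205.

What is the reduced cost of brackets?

-6

Binding: mill time and coolant. Non-binding: lathe time (21 unused).
By complementary slackness, y = 0 for the non-binding constraint.
From A_Bᵀ y = c: 5·y_mill time + 2·y_coolant = 25; 6·y_mill time + 2·y_coolant = 28.
Solving: y_mill time = 3, y_coolant = 5.
Reduced cost of brackets: c₃ − yᵀa₃ = 21 − (3·4 + 5·3) = 21 − 27 = -6.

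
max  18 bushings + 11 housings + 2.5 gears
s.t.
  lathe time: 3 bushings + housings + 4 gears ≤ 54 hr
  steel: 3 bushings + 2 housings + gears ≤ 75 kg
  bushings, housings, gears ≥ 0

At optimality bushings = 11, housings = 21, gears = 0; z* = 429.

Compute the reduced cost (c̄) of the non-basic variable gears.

-6.5

At the optimum: lathe time uses 54 of 54 (binding); steel uses 75 of 75 (binding).
From A_Bᵀ y = c: 3·y_lathe time + 3·y_steel = 18; 1·y_lathe time + 2·y_steel = 11.
Solving: y_lathe time = 1, y_steel = 5.
Reduced cost of gears: c₃ − yᵀa₃ = 2.5 − (1·4 + 5·1) = 2.5 − 9 = -6.5.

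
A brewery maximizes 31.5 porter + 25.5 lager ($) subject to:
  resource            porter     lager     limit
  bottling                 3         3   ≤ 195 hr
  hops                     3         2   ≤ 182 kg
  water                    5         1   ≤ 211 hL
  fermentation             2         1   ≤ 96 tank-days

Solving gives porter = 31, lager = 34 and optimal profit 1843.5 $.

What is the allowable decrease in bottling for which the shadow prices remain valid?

Binding constraints: bottling, fermentation. The basis is B = [[3,3],[2,1]] with det -3.
Per unit decrease in bottling, x* moves by d = (0.3333, -0.6667).
The basis stays optimal until water becomes binding; allowable decrease = 22 hr.

22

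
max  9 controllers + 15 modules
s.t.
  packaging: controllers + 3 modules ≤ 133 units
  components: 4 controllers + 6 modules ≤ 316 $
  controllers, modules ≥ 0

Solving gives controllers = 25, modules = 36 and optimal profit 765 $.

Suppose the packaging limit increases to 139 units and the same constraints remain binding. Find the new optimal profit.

Check each constraint at x*: packaging 133/133 (tight); components 316/316 (tight).
The binding rows give the dual system: 1·y_packaging + 4·y_components = 9 and 3·y_packaging + 6·y_components = 15.
→ y_packaging = 1 and y_components = 2.
Δz = y_packaging·Δb = 1 × (6) = 6, so new z* = 765 + 6 = 771.

771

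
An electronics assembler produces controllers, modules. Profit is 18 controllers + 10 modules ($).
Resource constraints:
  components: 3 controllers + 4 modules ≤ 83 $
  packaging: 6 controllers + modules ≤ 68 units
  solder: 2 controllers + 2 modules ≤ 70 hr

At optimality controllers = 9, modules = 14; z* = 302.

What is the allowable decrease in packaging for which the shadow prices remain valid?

47.25

Binding constraints: components, packaging. The basis is B = [[3,4],[6,1]] with det -21.
Per unit decrease in packaging, x* moves by d = (-0.1905, 0.1429).
The basis stays optimal until controllers reaches 0; allowable decrease = 47.25 units.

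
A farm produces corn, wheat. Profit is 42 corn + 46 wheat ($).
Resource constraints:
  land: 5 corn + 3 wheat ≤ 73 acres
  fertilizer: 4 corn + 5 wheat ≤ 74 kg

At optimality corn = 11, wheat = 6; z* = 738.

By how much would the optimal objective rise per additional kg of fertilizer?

Check each constraint at x*: land 73/73 (tight); fertilizer 74/74 (tight).
Dual feasibility on the basic columns requires 5·y_land + 4·y_fertilizer = 42, 3·y_land + 5·y_fertilizer = 46.
Solving: y_land = 2, y_fertilizer = 8.
Shadow price of fertilizer = 8.

8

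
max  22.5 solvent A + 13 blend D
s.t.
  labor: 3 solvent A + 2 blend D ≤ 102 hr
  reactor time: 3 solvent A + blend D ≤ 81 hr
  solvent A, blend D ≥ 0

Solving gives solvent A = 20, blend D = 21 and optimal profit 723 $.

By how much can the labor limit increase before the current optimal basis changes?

60

Binding constraints: labor, reactor time. The basis is B = [[3,2],[3,1]] with det -3.
Per unit increase in labor, x* moves by d = (-0.3333, 1).
The basis stays optimal until solvent A reaches 0; allowable increase = 60 hr.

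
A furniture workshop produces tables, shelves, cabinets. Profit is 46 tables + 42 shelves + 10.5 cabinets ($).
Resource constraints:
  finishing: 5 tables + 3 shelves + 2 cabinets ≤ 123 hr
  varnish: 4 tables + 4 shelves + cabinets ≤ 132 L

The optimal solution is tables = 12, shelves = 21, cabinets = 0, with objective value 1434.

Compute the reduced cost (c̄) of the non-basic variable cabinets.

Both finishing and varnish are binding at x*.
The binding rows give the dual system: 5·y_finishing + 4·y_varnish = 46 and 3·y_finishing + 4·y_varnish = 42.
→ y_finishing = 2 and y_varnish = 9.
Reduced cost of cabinets: c₃ − yᵀa₃ = 10.5 − (2·2 + 9·1) = 10.5 − 13 = -2.5.

-2.5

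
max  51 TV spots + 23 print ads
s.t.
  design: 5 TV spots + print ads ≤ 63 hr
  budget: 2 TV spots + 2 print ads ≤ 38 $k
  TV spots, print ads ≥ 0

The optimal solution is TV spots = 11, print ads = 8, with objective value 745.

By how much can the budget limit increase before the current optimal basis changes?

88

Binding constraints: design, budget. The basis is B = [[5,1],[2,2]] with det 8.
Per unit increase in budget, x* moves by d = (-0.125, 0.625).
The basis stays optimal until TV spots reaches 0; allowable increase = 88 $k.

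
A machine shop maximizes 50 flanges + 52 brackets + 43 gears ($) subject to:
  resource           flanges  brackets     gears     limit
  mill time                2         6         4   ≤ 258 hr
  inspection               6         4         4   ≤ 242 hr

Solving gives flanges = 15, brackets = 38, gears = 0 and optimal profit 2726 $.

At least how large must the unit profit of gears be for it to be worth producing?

Check each constraint at x*: mill time 258/258 (tight); inspection 242/242 (tight).
From A_Bᵀ y = c: 2·y_mill time + 6·y_inspection = 50; 6·y_mill time + 4·y_inspection = 52.
This yields shadow prices y_mill time = 4, y_inspection = 7.
gears enters the basis when its profit ≥ yᵀa₃ = 4·4 + 7·4 = 44.

44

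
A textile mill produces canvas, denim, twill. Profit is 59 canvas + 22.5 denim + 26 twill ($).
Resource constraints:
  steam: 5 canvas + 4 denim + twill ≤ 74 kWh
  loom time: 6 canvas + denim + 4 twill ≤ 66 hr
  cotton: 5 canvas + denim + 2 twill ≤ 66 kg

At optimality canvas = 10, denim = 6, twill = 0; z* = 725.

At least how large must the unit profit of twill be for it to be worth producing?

30

At the optimum: steam uses 74 of 74 (binding); loom time uses 66 of 66 (binding); cotton uses 56 of 66 (slack = 10).
Since cotton is not tight, its dual is 0.
From A_Bᵀ y = c: 5·y_steam + 6·y_loom time = 59; 4·y_steam + 1·y_loom time = 22.5.
→ y_steam = 4 and y_loom time = 6.5.
twill enters the basis when its profit ≥ yᵀa₃ = 4·1 + 6.5·4 = 30.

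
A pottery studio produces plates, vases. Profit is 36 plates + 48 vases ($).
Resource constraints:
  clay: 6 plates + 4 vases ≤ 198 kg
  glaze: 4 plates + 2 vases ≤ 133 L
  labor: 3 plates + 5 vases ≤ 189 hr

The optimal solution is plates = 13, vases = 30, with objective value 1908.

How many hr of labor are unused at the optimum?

labor used = 3·13 + 5·30 = 189; slack = 189 − 189 = 0.

0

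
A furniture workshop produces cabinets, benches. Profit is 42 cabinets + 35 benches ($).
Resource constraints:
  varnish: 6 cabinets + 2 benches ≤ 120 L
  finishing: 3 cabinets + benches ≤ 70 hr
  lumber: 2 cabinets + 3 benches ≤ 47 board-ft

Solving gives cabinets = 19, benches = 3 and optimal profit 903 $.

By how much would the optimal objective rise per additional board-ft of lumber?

9

Binding: varnish and lumber. Non-binding: finishing (10 unused).
Since finishing is not tight, its dual is 0.
From A_Bᵀ y = c: 6·y_varnish + 2·y_lumber = 42; 2·y_varnish + 3·y_lumber = 35.
→ y_varnish = 4 and y_lumber = 9.
Shadow price of lumber = 9.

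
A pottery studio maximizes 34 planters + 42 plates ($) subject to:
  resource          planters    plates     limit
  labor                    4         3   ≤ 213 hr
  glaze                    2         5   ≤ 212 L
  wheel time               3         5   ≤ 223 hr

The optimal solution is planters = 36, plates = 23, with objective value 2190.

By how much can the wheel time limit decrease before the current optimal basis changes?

Binding constraints: labor, wheel time. The basis is B = [[4,3],[3,5]] with det 11.
Per unit decrease in wheel time, x* moves by d = (0.2727, -0.3636).
The basis stays optimal until plates reaches 0; allowable decrease = 63.25 hr.

63.25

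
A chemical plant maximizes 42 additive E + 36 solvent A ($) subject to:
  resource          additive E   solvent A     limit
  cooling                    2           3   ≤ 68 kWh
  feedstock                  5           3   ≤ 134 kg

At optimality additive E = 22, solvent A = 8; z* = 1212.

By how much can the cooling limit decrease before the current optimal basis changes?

Binding constraints: cooling, feedstock. The basis is B = [[2,3],[5,3]] with det -9.
Per unit decrease in cooling, x* moves by d = (0.3333, -0.5556).
The basis stays optimal until solvent A reaches 0; allowable decrease = 14.4 kWh.

14.4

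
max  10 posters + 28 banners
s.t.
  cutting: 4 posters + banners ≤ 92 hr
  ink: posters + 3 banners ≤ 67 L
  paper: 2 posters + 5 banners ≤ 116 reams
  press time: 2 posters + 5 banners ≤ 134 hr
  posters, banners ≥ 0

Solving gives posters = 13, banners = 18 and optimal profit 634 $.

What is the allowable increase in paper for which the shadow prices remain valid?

2

Binding constraints: ink, paper. The basis is B = [[1,3],[2,5]] with det -1.
Per unit increase in paper, x* moves by d = (3, -1).
The basis stays optimal until cutting becomes binding; allowable increase = 2 reams.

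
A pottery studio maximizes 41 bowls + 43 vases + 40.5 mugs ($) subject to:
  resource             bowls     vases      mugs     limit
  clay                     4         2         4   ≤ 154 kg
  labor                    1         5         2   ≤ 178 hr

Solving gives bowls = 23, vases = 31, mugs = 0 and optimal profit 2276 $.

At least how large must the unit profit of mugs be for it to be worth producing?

46

At the optimum: clay uses 154 of 154 (binding); labor uses 178 of 178 (binding).
The binding rows give the dual system: 4·y_clay + 1·y_labor = 41 and 2·y_clay + 5·y_labor = 43.
→ y_clay = 9 and y_labor = 5.
mugs enters the basis when its profit ≥ yᵀa₃ = 9·4 + 5·2 = 46.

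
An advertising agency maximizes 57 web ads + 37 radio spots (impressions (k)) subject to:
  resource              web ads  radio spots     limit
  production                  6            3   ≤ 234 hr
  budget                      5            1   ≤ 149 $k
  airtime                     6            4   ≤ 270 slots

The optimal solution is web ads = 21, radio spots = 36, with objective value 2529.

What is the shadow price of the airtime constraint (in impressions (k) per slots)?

Check each constraint at x*: production 234/234 (tight); budget 141/149 (slack 8); airtime 270/270 (tight).
Since budget is not tight, its dual is 0.
From A_Bᵀ y = c: 6·y_production + 6·y_airtime = 57; 3·y_production + 4·y_airtime = 37.
→ y_production = 1 and y_airtime = 8.5.
Shadow price of airtime = 8.5.

8.5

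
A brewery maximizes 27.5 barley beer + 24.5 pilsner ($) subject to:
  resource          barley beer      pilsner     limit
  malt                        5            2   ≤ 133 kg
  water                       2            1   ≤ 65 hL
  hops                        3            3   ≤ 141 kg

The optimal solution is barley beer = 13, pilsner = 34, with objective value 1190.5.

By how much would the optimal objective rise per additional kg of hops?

7.5

Check each constraint at x*: malt 133/133 (tight); water 60/65 (slack 5); hops 141/141 (tight).
By complementary slackness, y = 0 for the non-binding constraint.
From A_Bᵀ y = c: 5·y_malt + 3·y_hops = 27.5; 2·y_malt + 3·y_hops = 24.5.
This yields shadow prices y_malt = 1, y_hops = 7.5.
Shadow price of hops = 7.5.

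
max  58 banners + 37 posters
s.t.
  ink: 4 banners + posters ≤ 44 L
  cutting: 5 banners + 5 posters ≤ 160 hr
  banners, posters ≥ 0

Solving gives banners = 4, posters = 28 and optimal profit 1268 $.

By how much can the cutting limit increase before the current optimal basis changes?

60

Binding constraints: ink, cutting. The basis is B = [[4,1],[5,5]] with det 15.
Per unit increase in cutting, x* moves by d = (-0.0667, 0.2667).
The basis stays optimal until banners reaches 0; allowable increase = 60 hr.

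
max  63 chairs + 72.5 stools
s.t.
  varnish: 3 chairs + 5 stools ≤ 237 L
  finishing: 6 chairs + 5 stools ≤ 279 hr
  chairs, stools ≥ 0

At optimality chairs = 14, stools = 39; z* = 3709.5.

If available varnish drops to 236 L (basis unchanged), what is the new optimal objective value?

Both varnish and finishing are binding at x*.
Dual feasibility on the basic columns requires 3·y_varnish + 6·y_finishing = 63, 5·y_varnish + 5·y_finishing = 72.5.
→ y_varnish = 8 and y_finishing = 6.5.
Δz = y_varnish·Δb = 8 × (-1) = -8, so new z* = 3709.5 − 8 = 3701.5.

3701.5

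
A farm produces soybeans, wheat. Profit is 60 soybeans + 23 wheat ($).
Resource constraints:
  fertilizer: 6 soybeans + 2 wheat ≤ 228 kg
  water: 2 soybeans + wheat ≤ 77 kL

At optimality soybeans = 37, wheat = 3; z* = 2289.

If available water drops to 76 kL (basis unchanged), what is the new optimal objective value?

2280

Both fertilizer and water are binding at x*.
Dual feasibility on the basic columns requires 6·y_fertilizer + 2·y_water = 60, 2·y_fertilizer + 1·y_water = 23.
→ y_fertilizer = 7 and y_water = 9.
Δz = y_water·Δb = 9 × (-1) = -9, so new z* = 2289 − 9 = 2280.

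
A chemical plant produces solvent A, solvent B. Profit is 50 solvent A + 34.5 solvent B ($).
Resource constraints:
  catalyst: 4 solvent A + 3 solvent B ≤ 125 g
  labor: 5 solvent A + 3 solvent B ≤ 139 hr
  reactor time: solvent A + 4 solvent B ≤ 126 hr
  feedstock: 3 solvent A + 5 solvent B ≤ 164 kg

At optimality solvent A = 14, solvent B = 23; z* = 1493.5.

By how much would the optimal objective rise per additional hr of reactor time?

0

Binding: catalyst and labor. Non-binding: reactor time (20 unused), feedstock (7 unused).
By complementary slackness, y = 0 for the non-binding constraints.
The binding rows give the dual system: 4·y_catalyst + 5·y_labor = 50 and 3·y_catalyst + 3·y_labor = 34.5.
Solving: y_catalyst = 7.5, y_labor = 4.
Shadow price of reactor time = 0.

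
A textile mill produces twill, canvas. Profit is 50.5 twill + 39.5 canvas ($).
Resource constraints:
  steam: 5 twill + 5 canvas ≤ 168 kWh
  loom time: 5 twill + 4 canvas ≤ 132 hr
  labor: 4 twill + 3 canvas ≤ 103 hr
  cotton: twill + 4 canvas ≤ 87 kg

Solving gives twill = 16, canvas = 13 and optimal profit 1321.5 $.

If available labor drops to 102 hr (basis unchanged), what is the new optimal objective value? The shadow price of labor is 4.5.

Δb = -1, so new z* = 1321.5 + (4.5)·(-1) = 1321.5 − 4.5 = 1317.

1317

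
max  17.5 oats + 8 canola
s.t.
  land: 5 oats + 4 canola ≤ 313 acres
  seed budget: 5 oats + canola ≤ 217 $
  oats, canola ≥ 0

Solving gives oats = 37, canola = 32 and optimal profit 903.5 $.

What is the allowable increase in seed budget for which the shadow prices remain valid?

Binding constraints: land, seed budget. The basis is B = [[5,4],[5,1]] with det -15.
Per unit increase in seed budget, x* moves by d = (0.2667, -0.3333).
The basis stays optimal until canola reaches 0; allowable increase = 96 $.

96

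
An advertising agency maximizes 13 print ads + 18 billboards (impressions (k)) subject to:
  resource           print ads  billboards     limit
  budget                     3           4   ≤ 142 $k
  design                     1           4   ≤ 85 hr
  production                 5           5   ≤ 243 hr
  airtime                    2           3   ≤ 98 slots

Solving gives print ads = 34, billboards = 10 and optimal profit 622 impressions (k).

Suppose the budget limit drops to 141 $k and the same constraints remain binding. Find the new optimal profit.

At the optimum: budget uses 142 of 142 (binding); design uses 74 of 85 (slack = 11); production uses 220 of 243 (slack = 23); airtime uses 98 of 98 (binding).
Since design, production are not tight, their duals are 0.
Dual feasibility on the basic columns requires 3·y_budget + 2·y_airtime = 13, 4·y_budget + 3·y_airtime = 18.
This yields shadow prices y_budget = 3, y_airtime = 2.
Δz = y_budget·Δb = 3 × (-1) = -3, so new z* = 622 − 3 = 619.

619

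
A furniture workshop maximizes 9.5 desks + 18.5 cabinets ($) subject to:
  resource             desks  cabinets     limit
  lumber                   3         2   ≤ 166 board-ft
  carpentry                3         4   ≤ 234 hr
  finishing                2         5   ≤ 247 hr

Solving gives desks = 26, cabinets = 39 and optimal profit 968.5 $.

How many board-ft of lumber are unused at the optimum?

lumber used = 3·26 + 2·39 = 156; slack = 166 − 156 = 10.

10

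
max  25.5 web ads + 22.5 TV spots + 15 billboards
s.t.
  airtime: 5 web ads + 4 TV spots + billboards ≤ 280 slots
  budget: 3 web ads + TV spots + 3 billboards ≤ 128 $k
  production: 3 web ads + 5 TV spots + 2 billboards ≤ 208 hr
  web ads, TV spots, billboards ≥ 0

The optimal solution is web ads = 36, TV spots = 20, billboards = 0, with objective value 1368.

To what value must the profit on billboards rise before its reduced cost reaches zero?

22

Binding: budget and production. Non-binding: airtime (20 unused).
Since airtime is not tight, its dual is 0.
From A_Bᵀ y = c: 3·y_budget + 3·y_production = 25.5; 1·y_budget + 5·y_production = 22.5.
→ y_budget = 5 and y_production = 3.5.
billboards enters the basis when its profit ≥ yᵀa₃ = 5·3 + 3.5·2 = 22.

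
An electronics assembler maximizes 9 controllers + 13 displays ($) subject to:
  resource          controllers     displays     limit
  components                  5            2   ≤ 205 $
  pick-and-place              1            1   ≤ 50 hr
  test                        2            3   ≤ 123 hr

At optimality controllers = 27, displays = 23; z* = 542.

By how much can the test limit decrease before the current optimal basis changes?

Binding constraints: pick-and-place, test. The basis is B = [[1,1],[2,3]] with det 1.
Per unit decrease in test, x* moves by d = (1, -1).
The basis stays optimal until components becomes binding; allowable decrease = 8 hr.

8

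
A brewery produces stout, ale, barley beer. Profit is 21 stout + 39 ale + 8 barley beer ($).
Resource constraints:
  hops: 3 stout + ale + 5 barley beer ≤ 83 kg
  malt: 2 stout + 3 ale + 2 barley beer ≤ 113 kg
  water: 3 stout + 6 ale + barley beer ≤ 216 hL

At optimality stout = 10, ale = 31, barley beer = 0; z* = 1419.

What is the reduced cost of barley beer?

-3

Binding: malt and water. Non-binding: hops (22 unused).
Since hops is not tight, its dual is 0.
Dual feasibility on the basic columns requires 2·y_malt + 3·y_water = 21, 3·y_malt + 6·y_water = 39.
→ y_malt = 3 and y_water = 5.
Reduced cost of barley beer: c₃ − yᵀa₃ = 8 − (3·2 + 5·1) = 8 − 11 = -3.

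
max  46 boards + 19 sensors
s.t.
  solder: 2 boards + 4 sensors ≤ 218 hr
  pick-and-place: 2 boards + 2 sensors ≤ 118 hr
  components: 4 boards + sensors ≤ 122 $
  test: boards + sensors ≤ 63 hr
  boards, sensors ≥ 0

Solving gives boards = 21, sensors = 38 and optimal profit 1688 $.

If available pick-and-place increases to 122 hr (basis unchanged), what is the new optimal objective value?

1708

Check each constraint at x*: solder 194/218 (slack 24); pick-and-place 118/118 (tight); components 122/122 (tight); test 59/63 (slack 4).
Since solder, test are not tight, their duals are 0.
Dual feasibility on the basic columns requires 2·y_pick-and-place + 4·y_components = 46, 2·y_pick-and-place + 1·y_components = 19.
→ y_pick-and-place = 5 and y_components = 9.
Δz = y_pick-and-place·Δb = 5 × (4) = 20, so new z* = 1688 + 20 = 1708.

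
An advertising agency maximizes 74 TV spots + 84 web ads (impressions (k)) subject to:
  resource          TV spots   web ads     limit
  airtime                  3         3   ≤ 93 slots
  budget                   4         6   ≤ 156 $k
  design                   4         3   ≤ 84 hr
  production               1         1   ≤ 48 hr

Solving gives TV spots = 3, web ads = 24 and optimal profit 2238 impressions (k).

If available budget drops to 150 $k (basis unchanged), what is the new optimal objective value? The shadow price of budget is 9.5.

Δb = -6, so new z* = 2238 + (9.5)·(-6) = 2238 − 57 = 2181.

2181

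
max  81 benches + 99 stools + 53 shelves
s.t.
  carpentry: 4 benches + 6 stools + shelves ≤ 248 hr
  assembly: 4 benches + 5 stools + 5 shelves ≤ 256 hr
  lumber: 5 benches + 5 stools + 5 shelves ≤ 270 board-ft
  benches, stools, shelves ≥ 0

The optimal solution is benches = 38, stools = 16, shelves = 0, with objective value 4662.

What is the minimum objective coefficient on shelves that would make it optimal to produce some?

At the optimum: carpentry uses 248 of 248 (binding); assembly uses 232 of 256 (slack = 24); lumber uses 270 of 270 (binding).
Slack constraints have shadow price 0 (complementary slackness).
Dual feasibility on the basic columns requires 4·y_carpentry + 5·y_lumber = 81, 6·y_carpentry + 5·y_lumber = 99.
Solving: y_carpentry = 9, y_lumber = 9.
shelves enters the basis when its profit ≥ yᵀa₃ = 9·1 + 9·5 = 54.

54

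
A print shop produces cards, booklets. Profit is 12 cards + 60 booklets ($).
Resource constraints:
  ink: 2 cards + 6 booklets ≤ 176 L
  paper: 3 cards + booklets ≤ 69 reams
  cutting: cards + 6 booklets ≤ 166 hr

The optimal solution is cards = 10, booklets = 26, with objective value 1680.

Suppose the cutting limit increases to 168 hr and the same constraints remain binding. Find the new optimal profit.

1696

Check each constraint at x*: ink 176/176 (tight); paper 56/69 (slack 13); cutting 166/166 (tight).
Since paper is not tight, its dual is 0.
Dual feasibility on the basic columns requires 2·y_ink + 1·y_cutting = 12, 6·y_ink + 6·y_cutting = 60.
This yields shadow prices y_ink = 2, y_cutting = 8.
Δz = y_cutting·Δb = 8 × (2) = 16, so new z* = 1680 + 16 = 1696.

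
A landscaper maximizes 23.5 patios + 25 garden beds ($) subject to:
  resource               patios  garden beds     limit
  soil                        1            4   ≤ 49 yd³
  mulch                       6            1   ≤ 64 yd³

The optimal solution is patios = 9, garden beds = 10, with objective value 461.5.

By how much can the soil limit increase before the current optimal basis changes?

207

Binding constraints: soil, mulch. The basis is B = [[1,4],[6,1]] with det -23.
Per unit increase in soil, x* moves by d = (-0.0435, 0.2609).
The basis stays optimal until patios reaches 0; allowable increase = 207 yd³.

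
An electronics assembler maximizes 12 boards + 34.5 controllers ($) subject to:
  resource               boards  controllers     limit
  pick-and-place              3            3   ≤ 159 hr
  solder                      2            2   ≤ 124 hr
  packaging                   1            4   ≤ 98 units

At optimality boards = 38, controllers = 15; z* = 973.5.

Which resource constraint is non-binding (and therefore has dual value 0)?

solder

pick-and-place: 159/159 (binding)
solder: 106/124 (slack 18)
packaging: 98/98 (binding)
By complementary slackness, a constraint with positive slack has shadow price 0 → solder.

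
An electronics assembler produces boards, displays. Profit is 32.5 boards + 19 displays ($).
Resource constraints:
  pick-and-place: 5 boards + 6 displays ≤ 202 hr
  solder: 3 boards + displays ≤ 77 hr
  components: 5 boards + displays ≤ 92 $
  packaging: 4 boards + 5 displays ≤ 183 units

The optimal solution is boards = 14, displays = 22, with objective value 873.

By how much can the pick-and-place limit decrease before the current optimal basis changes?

Binding constraints: pick-and-place, components. The basis is B = [[5,6],[5,1]] with det -25.
Per unit decrease in pick-and-place, x* moves by d = (0.04, -0.2).
The basis stays optimal until displays reaches 0; allowable decrease = 110 hr.

110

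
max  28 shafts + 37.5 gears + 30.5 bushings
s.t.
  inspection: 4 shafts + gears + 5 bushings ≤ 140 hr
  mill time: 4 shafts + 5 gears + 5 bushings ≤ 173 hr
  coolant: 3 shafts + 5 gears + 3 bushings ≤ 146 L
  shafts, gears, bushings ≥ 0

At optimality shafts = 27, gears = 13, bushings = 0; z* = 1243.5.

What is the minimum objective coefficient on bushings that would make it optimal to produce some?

Check each constraint at x*: inspection 121/140 (slack 19); mill time 173/173 (tight); coolant 146/146 (tight).
Slack constraints have shadow price 0 (complementary slackness).
Dual feasibility on the basic columns requires 4·y_mill time + 3·y_coolant = 28, 5·y_mill time + 5·y_coolant = 37.5.
Solving: y_mill time = 5.5, y_coolant = 2.
bushings enters the basis when its profit ≥ yᵀa₃ = 5.5·5 + 2·3 = 33.5.

33.5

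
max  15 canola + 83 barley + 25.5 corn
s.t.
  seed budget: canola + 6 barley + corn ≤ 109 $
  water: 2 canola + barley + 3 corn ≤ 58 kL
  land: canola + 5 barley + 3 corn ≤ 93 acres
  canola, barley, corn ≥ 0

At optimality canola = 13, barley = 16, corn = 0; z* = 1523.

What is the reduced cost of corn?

-3.5

At the optimum: seed budget uses 109 of 109 (binding); water uses 42 of 58 (slack = 16); land uses 93 of 93 (binding).
Since water is not tight, its dual is 0.
The binding rows give the dual system: 1·y_seed budget + 1·y_land = 15 and 6·y_seed budget + 5·y_land = 83.
This yields shadow prices y_seed budget = 8, y_land = 7.
Reduced cost of corn: c₃ − yᵀa₃ = 25.5 − (8·1 + 7·3) = 25.5 − 29 = -3.5.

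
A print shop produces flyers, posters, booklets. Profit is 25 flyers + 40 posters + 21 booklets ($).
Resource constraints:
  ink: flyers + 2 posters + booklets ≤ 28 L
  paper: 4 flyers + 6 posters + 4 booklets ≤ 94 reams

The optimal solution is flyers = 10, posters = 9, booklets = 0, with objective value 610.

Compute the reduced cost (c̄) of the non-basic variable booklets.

Both ink and paper are binding at x*.
The binding rows give the dual system: 1·y_ink + 4·y_paper = 25 and 2·y_ink + 6·y_paper = 40.
→ y_ink = 5 and y_paper = 5.
Reduced cost of booklets: c₃ − yᵀa₃ = 21 − (5·1 + 5·4) = 21 − 25 = -4.

-4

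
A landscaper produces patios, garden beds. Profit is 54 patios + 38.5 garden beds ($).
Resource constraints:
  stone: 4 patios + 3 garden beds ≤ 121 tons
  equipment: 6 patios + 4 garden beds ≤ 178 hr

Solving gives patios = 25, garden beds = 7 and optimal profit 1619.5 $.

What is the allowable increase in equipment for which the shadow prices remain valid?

3.5

Binding constraints: stone, equipment. The basis is B = [[4,3],[6,4]] with det -2.
Per unit increase in equipment, x* moves by d = (1.5, -2).
The basis stays optimal until garden beds reaches 0; allowable increase = 3.5 hr.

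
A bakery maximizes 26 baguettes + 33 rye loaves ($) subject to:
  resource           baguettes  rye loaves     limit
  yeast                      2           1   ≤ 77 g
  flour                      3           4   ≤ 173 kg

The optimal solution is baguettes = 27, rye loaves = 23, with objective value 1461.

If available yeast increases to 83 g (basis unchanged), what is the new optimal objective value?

1467

At the optimum: yeast uses 77 of 77 (binding); flour uses 173 of 173 (binding).
Dual feasibility on the basic columns requires 2·y_yeast + 3·y_flour = 26, 1·y_yeast + 4·y_flour = 33.
→ y_yeast = 1 and y_flour = 8.
Δz = y_yeast·Δb = 1 × (6) = 6, so new z* = 1461 + 6 = 1467.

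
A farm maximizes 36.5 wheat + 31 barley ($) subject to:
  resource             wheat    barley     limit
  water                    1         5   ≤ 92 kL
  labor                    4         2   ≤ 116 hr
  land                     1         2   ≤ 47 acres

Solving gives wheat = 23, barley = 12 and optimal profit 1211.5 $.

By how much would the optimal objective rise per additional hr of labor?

7

Binding: labor and land. Non-binding: water (9 unused).
By complementary slackness, y = 0 for the non-binding constraint.
From A_Bᵀ y = c: 4·y_labor + 1·y_land = 36.5; 2·y_labor + 2·y_land = 31.
Solving: y_labor = 7, y_land = 8.5.
Shadow price of labor = 7.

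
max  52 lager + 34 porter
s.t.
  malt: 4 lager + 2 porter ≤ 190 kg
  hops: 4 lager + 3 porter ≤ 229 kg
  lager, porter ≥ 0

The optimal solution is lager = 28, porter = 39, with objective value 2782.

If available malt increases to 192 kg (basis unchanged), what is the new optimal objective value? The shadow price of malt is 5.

Δb = 2, so new z* = 2782 + (5)·(2) = 2782 + 10 = 2792.

2792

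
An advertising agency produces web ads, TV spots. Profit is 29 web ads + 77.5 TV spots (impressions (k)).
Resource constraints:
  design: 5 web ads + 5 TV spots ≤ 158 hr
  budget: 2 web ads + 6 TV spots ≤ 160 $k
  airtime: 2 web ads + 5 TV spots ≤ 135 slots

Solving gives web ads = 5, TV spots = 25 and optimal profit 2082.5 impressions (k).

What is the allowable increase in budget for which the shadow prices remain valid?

2

Binding constraints: budget, airtime. The basis is B = [[2,6],[2,5]] with det -2.
Per unit increase in budget, x* moves by d = (-2.5, 1).
The basis stays optimal until web ads reaches 0; allowable increase = 2 $k.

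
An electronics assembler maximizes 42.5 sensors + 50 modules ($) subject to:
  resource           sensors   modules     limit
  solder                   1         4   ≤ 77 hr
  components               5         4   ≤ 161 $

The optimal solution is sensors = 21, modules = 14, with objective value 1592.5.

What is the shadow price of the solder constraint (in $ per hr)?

Both solder and components are binding at x*.
The binding rows give the dual system: 1·y_solder + 5·y_components = 42.5 and 4·y_solder + 4·y_components = 50.
This yields shadow prices y_solder = 5, y_components = 7.5.
Shadow price of solder = 5.

5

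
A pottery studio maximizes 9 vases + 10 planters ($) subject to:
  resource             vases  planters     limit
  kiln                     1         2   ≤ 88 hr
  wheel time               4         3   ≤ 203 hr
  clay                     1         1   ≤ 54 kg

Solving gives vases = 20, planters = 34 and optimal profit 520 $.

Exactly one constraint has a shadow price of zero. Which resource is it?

kiln: 88/88 (binding)
wheel time: 182/203 (slack 21)
clay: 54/54 (binding)
By complementary slackness, a constraint with positive slack has shadow price 0 → wheel time.

wheel time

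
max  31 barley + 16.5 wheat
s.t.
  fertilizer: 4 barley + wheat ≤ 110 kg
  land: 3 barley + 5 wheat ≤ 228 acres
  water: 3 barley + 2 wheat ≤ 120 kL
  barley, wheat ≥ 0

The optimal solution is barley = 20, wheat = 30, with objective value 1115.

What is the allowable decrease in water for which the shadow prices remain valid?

37.5

Binding constraints: fertilizer, water. The basis is B = [[4,1],[3,2]] with det 5.
Per unit decrease in water, x* moves by d = (0.2, -0.8).
The basis stays optimal until wheat reaches 0; allowable decrease = 37.5 kL.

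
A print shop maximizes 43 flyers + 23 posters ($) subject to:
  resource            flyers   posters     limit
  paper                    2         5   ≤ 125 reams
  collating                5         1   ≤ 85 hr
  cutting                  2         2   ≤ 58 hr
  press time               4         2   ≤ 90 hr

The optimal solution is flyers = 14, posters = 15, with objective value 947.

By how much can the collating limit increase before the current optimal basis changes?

Binding constraints: collating, cutting. The basis is B = [[5,1],[2,2]] with det 8.
Per unit increase in collating, x* moves by d = (0.25, -0.25).
The basis stays optimal until press time becomes binding; allowable increase = 8 hr.

8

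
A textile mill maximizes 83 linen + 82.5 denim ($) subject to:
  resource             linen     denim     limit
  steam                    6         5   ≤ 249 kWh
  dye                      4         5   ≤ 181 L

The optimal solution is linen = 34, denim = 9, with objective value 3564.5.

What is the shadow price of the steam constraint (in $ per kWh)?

At the optimum: steam uses 249 of 249 (binding); dye uses 181 of 181 (binding).
The binding rows give the dual system: 6·y_steam + 4·y_dye = 83 and 5·y_steam + 5·y_dye = 82.5.
This yields shadow prices y_steam = 8.5, y_dye = 8.
Shadow price of steam = 8.5.

8.5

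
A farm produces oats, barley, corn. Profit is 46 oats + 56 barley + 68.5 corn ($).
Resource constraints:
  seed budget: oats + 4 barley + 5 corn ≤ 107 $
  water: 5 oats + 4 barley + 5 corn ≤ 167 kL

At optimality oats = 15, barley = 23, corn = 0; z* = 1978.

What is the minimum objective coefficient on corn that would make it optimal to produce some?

70

Check each constraint at x*: seed budget 107/107 (tight); water 167/167 (tight).
The binding rows give the dual system: 1·y_seed budget + 5·y_water = 46 and 4·y_seed budget + 4·y_water = 56.
This yields shadow prices y_seed budget = 6, y_water = 8.
corn enters the basis when its profit ≥ yᵀa₃ = 6·5 + 8·5 = 70.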